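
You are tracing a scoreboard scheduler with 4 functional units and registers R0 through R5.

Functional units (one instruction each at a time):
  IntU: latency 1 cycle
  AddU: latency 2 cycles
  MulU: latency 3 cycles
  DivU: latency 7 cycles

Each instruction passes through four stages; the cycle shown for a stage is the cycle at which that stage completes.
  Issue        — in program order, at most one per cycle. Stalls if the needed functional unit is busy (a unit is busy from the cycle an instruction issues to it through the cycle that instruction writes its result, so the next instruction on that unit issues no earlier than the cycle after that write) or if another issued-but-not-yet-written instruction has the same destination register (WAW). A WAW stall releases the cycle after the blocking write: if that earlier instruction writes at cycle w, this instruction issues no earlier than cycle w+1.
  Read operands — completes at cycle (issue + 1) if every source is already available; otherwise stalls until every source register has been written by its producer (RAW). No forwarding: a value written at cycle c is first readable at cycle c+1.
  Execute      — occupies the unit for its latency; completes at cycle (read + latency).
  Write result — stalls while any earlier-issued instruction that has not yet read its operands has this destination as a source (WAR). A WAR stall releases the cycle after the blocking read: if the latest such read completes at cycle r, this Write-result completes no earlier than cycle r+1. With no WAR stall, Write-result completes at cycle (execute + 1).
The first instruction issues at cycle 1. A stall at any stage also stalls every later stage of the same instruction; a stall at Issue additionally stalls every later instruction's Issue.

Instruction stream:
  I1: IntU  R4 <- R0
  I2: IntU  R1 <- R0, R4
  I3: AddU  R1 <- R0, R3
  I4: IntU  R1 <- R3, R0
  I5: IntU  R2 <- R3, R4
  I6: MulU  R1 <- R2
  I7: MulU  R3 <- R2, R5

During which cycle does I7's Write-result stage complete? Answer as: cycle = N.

I1: IS=1 RO=2 EX=3 WR=4
I2: IS=5 RO=6 EX=7 WR=8  [struct: IntU busy until I1 writes@4]
I3: IS=9 RO=10 EX=12 WR=13  [WAW R1: wait I2 write@8]
I4: IS=14 RO=15 EX=16 WR=17  [WAW R1: wait I3 write@13]
I5: IS=18 RO=19 EX=20 WR=21  [struct: IntU busy until I4 writes@17]
I6: IS=19 RO=22 EX=25 WR=26  [RAW R2: wait I5 write@21]
I7: IS=27 RO=28 EX=31 WR=32  [struct: MulU busy until I6 writes@26]

cycle = 32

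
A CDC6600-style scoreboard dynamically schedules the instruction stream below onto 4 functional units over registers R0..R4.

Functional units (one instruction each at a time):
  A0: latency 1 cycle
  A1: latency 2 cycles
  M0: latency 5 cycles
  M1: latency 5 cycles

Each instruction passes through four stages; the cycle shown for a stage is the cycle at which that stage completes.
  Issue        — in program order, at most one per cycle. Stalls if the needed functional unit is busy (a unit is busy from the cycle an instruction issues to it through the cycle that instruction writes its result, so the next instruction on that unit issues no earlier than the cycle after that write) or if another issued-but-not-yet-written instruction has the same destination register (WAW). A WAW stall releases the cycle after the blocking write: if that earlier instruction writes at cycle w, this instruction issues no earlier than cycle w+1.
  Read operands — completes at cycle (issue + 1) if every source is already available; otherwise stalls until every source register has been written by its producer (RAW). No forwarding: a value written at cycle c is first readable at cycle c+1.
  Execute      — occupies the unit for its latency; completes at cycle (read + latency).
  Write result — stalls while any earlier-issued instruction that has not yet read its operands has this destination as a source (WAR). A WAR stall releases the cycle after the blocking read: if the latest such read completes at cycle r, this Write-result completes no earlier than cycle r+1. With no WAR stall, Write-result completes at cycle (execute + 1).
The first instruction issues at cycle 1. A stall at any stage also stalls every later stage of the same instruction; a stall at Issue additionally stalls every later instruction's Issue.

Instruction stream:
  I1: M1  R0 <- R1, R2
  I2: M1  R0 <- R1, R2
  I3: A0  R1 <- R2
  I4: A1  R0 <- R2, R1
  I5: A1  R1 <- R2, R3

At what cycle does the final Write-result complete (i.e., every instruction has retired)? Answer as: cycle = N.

cycle = 26

cycle 1: issue I1 (M1)
cycle 2: I1 read-ops
cycle 7: I1 finished on M1
cycle 8: I1→R0
cycle 9: issue I2 (M1)
cycle 10: I2 read-ops, issue I3 (A0)
cycle 11: I3 read-ops
cycle 12: I3 finished on A0
cycle 13: I3→R1
cycle 15: I2 finished on M1
cycle 16: I2→R0
cycle 17: issue I4 (A1)
cycle 18: I4 read-ops
cycle 20: I4 finished on A1
cycle 21: I4→R0
cycle 22: issue I5 (A1)
cycle 23: I5 read-ops
cycle 25: I5 finished on A1
cycle 26: I5→R1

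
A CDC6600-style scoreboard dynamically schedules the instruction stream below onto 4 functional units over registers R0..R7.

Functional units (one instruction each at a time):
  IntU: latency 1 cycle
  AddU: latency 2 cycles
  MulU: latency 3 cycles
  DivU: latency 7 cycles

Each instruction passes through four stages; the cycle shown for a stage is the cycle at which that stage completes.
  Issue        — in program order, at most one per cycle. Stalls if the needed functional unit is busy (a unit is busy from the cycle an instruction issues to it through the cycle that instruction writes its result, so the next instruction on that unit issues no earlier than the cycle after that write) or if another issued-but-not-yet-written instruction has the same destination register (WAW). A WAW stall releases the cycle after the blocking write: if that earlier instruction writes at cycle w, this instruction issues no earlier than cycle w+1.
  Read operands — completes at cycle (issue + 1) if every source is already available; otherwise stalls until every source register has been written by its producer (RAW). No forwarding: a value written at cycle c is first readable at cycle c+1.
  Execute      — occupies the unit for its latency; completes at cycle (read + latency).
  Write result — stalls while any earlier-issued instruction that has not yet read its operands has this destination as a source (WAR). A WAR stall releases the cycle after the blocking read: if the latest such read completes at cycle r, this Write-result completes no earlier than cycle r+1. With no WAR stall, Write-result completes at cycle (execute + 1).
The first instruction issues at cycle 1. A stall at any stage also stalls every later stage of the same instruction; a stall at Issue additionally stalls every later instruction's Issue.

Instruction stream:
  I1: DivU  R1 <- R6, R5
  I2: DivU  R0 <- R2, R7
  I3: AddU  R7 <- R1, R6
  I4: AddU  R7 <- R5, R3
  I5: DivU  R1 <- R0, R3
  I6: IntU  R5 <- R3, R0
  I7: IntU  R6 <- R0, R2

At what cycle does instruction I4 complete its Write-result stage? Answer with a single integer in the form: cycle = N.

cycle = 21

t=1  I1 dispatched to DivU
t=2  I1 operands ready
t=9  I1 complete
t=10  R1←I1
t=11  I2 dispatched to DivU
t=12  I2 operands ready; I3 dispatched to AddU
t=13  I3 operands ready
t=15  I3 complete
t=16  R7←I3
t=17  I4 dispatched to AddU
t=18  I4 operands ready
t=19  I2 complete
t=20  R0←I2; I4 complete
t=21  R7←I4; I5 dispatched to DivU
t=22  I5 operands ready; I6 dispatched to IntU
t=23  I6 operands ready
t=24  I6 complete
t=25  R5←I6
t=26  I7 dispatched to IntU
t=27  I7 operands ready
t=28  I7 complete
t=29  I5 complete; R6←I7
t=30  R1←I5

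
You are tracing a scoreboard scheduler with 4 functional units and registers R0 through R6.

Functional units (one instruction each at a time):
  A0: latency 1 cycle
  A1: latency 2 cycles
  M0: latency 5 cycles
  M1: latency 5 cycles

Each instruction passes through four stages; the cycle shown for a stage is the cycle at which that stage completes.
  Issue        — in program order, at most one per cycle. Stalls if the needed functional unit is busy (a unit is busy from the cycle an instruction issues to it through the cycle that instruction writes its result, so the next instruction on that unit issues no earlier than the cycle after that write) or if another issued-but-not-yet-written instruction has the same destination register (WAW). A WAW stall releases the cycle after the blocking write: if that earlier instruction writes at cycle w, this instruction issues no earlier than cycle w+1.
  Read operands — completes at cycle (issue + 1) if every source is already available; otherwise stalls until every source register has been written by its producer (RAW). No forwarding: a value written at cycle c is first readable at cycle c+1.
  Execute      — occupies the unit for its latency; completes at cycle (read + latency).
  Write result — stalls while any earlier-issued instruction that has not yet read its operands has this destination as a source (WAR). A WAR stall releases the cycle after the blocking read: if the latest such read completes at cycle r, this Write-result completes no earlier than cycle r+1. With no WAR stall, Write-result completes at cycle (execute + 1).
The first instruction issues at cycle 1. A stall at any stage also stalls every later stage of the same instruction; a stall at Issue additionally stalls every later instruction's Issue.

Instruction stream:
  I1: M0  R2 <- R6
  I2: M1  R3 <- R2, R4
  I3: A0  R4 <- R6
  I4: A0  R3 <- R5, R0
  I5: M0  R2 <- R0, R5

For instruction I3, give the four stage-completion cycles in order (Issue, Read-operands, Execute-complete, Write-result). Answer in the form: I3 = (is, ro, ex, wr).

[1] I1→M0
[2] I1 RO · I2→M1
[3] I3→A0
[4] I3 RO
[5] I3 EX
[7] I1 EX
[8] I1 WR R2
[9] I2 RO
[10] I3 WR R4
[14] I2 EX
[15] I2 WR R3
[16] I4→A0
[17] I4 RO · I5→M0
[18] I4 EX · I5 RO
[19] I4 WR R3
[23] I5 EX
[24] I5 WR R2

I3 = (3, 4, 5, 10)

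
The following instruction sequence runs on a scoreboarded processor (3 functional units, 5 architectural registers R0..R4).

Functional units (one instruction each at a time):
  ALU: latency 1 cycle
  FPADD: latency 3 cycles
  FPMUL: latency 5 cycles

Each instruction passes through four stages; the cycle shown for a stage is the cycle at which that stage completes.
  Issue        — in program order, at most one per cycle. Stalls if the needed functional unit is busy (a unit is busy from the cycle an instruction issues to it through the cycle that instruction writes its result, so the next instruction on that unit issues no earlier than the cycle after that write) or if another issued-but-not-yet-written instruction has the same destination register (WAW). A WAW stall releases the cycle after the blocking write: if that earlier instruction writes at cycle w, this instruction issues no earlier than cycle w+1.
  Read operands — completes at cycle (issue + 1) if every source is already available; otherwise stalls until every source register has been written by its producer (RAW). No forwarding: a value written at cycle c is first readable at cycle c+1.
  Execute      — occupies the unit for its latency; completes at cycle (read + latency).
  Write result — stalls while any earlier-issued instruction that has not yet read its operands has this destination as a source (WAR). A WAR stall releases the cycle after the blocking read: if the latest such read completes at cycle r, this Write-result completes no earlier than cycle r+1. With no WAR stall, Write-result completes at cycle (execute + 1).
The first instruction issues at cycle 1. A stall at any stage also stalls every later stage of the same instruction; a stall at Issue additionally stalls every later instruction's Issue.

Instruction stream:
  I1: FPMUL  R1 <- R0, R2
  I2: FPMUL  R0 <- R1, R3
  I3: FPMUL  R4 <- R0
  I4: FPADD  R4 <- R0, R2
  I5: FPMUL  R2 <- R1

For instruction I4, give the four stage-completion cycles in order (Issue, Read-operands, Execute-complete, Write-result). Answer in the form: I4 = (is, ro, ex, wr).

I1: IS=1 RO=2 EX=7 WR=8
I2: IS=9 RO=10 EX=15 WR=16  [struct: FPMUL busy until I1 writes@8]
I3: IS=17 RO=18 EX=23 WR=24  [struct: FPMUL busy until I2 writes@16]
I4: IS=25 RO=26 EX=29 WR=30  [WAW R4: wait I3 write@24]
I5: IS=26 RO=27 EX=32 WR=33

I4 = (25, 26, 29, 30)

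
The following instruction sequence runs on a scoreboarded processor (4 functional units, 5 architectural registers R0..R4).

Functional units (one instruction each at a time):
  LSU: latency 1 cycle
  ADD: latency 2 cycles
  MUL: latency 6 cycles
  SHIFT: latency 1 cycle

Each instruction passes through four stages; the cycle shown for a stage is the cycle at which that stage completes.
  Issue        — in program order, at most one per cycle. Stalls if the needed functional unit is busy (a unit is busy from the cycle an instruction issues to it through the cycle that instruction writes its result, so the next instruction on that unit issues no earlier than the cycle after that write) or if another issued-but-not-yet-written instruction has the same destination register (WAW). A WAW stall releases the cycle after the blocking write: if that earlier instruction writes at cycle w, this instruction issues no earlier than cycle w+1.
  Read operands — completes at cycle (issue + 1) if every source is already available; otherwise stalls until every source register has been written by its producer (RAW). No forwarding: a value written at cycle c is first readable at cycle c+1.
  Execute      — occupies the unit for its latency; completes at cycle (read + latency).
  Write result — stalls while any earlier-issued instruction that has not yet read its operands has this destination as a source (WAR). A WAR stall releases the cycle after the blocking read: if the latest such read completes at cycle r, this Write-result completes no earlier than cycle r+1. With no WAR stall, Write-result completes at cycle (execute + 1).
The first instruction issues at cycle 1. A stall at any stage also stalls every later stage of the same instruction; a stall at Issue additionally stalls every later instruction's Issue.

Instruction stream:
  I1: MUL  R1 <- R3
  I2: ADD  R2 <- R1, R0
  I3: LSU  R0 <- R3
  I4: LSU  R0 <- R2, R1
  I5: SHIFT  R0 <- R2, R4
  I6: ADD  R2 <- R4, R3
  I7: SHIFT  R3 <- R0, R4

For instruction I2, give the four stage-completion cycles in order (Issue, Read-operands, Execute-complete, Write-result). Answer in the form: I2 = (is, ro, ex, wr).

I1 -> (1, 2, 8, 9)
I2 -> (2, 10, 12, 13)  // RAW R1: wait I1 write@9
I3 -> (3, 4, 5, 11)  // WAR R0: wait I2 read@10
I4 -> (12, 14, 15, 16)  // struct: LSU busy until I3 writes@11, RAW R2: wait I2 write@13
I5 -> (17, 18, 19, 20)  // WAW R0: wait I4 write@16
I6 -> (18, 19, 21, 22)
I7 -> (21, 22, 23, 24)  // struct: SHIFT busy until I5 writes@20

I2 = (2, 10, 12, 13)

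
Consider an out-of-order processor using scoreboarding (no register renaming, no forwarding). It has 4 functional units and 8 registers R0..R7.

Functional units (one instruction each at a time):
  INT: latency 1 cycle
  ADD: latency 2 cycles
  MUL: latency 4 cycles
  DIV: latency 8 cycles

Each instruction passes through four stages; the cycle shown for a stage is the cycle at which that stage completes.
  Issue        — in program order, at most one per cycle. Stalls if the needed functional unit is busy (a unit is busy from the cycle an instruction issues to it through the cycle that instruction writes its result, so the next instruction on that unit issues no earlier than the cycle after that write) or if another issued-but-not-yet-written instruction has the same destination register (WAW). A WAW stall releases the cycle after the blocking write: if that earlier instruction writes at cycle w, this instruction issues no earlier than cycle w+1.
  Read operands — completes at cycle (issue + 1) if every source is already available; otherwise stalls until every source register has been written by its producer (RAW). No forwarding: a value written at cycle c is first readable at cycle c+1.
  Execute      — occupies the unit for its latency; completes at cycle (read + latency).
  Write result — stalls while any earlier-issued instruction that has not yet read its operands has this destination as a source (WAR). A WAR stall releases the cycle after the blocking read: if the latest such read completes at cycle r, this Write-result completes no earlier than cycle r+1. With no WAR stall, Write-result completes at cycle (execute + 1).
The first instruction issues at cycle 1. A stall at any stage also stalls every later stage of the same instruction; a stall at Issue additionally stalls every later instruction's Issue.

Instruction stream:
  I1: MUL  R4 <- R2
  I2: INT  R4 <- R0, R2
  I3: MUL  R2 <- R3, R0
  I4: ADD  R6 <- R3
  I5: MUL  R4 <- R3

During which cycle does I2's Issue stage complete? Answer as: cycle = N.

[1] I1→MUL
[2] I1 RO
[6] I1 EX
[7] I1 WR R4
[8] I2→INT
[9] I2 RO, I3→MUL
[10] I2 EX, I3 RO, I4→ADD
[11] I2 WR R4, I4 RO
[13] I4 EX
[14] I3 EX, I4 WR R6
[15] I3 WR R2
[16] I5→MUL
[17] I5 RO
[21] I5 EX
[22] I5 WR R4

cycle = 8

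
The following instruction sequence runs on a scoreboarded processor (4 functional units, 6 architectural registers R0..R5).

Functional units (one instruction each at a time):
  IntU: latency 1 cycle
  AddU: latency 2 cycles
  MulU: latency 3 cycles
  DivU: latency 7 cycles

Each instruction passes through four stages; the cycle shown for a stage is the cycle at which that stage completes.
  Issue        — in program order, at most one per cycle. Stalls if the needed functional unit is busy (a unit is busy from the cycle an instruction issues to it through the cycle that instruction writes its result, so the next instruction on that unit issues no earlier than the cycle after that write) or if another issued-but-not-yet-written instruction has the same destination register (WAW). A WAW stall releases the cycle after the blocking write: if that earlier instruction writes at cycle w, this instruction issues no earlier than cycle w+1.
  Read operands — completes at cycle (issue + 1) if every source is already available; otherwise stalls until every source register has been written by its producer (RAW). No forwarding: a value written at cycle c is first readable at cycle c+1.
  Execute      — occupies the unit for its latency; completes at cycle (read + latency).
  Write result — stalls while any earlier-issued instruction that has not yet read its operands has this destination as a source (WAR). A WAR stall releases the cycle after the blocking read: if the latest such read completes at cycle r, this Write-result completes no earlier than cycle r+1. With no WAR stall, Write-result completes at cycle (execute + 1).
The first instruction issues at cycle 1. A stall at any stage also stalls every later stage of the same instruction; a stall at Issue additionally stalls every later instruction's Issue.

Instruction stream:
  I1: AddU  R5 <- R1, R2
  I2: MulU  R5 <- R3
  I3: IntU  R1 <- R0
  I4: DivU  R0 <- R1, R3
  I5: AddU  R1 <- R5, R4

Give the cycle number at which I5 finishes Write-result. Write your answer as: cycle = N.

  I1 | 1 | 2 | 4 | 5
  I2 | 6 | 7 | 10 | 11   WAW R5: wait I1 write@5
  I3 | 7 | 8 | 9 | 10
  I4 | 8 | 11 | 18 | 19   RAW R1: wait I3 write@10
  I5 | 11 | 12 | 14 | 15   WAW R1: wait I3 write@10

cycle = 15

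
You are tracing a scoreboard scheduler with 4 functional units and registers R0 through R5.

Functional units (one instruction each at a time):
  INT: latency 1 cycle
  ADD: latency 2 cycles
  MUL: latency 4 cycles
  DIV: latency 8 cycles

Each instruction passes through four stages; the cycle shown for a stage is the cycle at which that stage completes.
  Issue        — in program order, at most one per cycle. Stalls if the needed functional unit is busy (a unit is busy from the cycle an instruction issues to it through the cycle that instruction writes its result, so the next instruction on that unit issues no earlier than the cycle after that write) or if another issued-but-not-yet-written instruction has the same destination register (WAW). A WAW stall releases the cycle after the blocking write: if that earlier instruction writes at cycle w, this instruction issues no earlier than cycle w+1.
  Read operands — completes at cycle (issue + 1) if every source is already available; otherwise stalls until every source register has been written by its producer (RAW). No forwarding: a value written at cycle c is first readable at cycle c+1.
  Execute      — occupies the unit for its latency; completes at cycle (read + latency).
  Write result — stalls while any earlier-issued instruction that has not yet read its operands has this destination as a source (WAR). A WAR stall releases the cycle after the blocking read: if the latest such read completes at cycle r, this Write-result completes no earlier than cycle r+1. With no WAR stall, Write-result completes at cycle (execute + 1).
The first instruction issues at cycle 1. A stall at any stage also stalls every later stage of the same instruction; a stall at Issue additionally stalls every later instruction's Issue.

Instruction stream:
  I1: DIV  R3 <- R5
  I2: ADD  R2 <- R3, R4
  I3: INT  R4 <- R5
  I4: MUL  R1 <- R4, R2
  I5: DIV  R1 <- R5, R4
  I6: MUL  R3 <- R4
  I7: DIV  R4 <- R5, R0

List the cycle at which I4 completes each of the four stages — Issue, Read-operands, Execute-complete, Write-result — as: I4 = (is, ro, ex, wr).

I4 = (4, 16, 20, 21)

I1 -> (1, 2, 10, 11)
I2 -> (2, 12, 14, 15)  // RAW R3: wait I1 write@11
I3 -> (3, 4, 5, 13)  // WAR R4: wait I2 read@12
I4 -> (4, 16, 20, 21)  // RAW R2: wait I2 write@15
I5 -> (22, 23, 31, 32)  // WAW R1: wait I4 write@21
I6 -> (23, 24, 28, 29)
I7 -> (33, 34, 42, 43)  // struct: DIV busy until I5 writes@32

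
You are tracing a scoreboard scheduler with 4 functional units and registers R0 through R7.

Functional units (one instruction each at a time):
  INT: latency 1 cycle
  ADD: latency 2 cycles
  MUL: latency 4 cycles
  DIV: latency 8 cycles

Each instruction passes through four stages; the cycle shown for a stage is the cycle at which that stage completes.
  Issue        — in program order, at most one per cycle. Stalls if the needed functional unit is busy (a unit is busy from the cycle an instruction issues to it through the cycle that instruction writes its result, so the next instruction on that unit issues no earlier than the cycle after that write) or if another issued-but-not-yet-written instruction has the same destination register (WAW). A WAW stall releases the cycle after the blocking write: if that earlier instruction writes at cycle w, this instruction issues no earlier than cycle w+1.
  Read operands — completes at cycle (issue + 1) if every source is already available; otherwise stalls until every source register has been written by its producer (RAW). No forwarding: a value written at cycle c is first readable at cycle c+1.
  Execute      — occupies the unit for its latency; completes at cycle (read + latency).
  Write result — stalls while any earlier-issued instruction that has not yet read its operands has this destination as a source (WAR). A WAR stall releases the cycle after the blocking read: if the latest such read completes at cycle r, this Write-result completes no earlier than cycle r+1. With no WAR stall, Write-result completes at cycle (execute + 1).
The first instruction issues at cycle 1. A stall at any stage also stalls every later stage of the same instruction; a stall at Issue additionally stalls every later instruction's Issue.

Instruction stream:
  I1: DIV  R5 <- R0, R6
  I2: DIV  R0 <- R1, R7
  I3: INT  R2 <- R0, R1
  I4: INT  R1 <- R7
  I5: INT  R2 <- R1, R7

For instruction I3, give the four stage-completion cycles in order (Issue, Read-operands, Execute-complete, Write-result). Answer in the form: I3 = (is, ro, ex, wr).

I3 = (13, 23, 24, 25)

I1  is:1  ro:2  ex:10  wr:11
I2  is:12  ro:13  ex:21  wr:22  — struct: DIV busy until I1 writes@11
I3  is:13  ro:23  ex:24  wr:25  — RAW R0: wait I2 write@22
I4  is:26  ro:27  ex:28  wr:29  — struct: INT busy until I3 writes@25
I5  is:30  ro:31  ex:32  wr:33  — struct: INT busy until I4 writes@29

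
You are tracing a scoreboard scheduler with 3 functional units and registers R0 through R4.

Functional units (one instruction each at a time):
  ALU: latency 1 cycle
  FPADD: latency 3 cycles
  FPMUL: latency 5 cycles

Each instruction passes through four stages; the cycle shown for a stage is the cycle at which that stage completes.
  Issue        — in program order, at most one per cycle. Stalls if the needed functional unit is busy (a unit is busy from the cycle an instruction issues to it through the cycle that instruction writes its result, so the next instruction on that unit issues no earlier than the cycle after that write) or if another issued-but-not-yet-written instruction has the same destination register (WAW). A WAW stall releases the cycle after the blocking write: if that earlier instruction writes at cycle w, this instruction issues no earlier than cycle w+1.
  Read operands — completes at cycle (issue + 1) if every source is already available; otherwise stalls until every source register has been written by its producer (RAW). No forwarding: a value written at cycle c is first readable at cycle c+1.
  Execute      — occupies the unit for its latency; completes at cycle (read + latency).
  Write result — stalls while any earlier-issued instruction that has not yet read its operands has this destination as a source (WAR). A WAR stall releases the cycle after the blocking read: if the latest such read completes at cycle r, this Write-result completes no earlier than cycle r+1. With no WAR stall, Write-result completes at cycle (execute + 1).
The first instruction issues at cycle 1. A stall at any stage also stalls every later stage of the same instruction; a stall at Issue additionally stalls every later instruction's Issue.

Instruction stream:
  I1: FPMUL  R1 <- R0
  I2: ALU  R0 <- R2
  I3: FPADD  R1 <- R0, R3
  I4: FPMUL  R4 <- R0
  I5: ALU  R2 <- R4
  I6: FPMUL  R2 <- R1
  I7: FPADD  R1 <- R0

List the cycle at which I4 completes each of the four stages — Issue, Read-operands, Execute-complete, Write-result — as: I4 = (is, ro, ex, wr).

I4 = (10, 11, 16, 17)

[I1] 1/2/7/8
[I2] 2/3/4/5
[I3] 9/10/13/14  (WAW R1: wait I1 write@8)
[I4] 10/11/16/17
[I5] 11/18/19/20  (RAW R4: wait I4 write@17)
[I6] 21/22/27/28  (WAW R2: wait I5 write@20)
[I7] 22/23/26/27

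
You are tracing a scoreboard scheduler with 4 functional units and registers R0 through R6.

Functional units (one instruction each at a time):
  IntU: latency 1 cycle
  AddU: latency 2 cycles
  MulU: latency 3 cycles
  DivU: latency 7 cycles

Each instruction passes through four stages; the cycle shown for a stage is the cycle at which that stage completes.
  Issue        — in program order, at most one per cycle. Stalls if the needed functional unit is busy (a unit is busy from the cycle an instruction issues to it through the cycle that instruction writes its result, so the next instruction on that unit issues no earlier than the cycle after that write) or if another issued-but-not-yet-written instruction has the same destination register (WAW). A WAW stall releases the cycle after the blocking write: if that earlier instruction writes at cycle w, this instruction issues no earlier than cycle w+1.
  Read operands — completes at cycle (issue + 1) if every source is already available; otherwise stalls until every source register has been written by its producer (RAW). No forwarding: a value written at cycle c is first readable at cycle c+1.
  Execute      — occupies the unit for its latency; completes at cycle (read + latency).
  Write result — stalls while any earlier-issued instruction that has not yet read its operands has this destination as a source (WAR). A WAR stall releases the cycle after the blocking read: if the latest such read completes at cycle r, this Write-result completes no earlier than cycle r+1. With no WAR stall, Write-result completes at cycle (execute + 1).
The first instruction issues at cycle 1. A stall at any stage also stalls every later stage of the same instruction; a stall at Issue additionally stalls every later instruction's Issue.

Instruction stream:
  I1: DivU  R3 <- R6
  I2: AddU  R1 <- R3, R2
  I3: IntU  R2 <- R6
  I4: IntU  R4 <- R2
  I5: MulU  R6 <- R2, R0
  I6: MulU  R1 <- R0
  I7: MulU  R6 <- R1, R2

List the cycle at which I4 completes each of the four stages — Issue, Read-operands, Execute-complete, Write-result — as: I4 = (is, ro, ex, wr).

I4 = (13, 14, 15, 16)

c1: I1 dispatched to DivU
c2: I1 operands ready; I2 dispatched to AddU
c3: I3 dispatched to IntU
c4: I3 operands ready
c5: I3 complete
c9: I1 complete
c10: R3←I1
c11: I2 operands ready
c12: R2←I3
c13: I2 complete; I4 dispatched to IntU
c14: R1←I2; I4 operands ready; I5 dispatched to MulU
c15: I4 complete; I5 operands ready
c16: R4←I4
c18: I5 complete
c19: R6←I5
c20: I6 dispatched to MulU
c21: I6 operands ready
c24: I6 complete
c25: R1←I6
c26: I7 dispatched to MulU
c27: I7 operands ready
c30: I7 complete
c31: R6←I7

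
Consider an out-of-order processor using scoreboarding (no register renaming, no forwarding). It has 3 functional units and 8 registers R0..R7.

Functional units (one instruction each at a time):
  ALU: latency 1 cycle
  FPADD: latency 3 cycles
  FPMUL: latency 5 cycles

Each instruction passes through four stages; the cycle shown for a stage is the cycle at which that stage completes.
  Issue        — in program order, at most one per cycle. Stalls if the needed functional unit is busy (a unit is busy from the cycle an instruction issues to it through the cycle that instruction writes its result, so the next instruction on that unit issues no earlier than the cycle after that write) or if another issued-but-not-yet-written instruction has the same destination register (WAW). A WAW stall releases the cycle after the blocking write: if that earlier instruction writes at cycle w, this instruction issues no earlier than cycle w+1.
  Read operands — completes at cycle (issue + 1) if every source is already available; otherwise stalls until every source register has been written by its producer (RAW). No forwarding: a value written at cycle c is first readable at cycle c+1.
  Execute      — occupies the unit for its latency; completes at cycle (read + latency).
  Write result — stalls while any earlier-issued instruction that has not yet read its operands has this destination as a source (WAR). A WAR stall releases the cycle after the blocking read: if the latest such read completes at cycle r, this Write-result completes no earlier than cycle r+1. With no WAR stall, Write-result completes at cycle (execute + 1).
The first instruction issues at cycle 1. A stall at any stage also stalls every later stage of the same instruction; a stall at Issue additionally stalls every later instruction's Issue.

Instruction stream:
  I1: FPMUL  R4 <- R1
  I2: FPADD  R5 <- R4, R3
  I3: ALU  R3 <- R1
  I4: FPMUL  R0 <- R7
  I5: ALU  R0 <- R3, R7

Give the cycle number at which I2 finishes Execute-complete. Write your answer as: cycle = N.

cycle = 12

I1  is:1  ro:2  ex:7  wr:8
I2  is:2  ro:9  ex:12  wr:13  — RAW R4: wait I1 write@8
I3  is:3  ro:4  ex:5  wr:10  — WAR R3: wait I2 read@9
I4  is:9  ro:10  ex:15  wr:16  — struct: FPMUL busy until I1 writes@8
I5  is:17  ro:18  ex:19  wr:20  — WAW R0: wait I4 write@16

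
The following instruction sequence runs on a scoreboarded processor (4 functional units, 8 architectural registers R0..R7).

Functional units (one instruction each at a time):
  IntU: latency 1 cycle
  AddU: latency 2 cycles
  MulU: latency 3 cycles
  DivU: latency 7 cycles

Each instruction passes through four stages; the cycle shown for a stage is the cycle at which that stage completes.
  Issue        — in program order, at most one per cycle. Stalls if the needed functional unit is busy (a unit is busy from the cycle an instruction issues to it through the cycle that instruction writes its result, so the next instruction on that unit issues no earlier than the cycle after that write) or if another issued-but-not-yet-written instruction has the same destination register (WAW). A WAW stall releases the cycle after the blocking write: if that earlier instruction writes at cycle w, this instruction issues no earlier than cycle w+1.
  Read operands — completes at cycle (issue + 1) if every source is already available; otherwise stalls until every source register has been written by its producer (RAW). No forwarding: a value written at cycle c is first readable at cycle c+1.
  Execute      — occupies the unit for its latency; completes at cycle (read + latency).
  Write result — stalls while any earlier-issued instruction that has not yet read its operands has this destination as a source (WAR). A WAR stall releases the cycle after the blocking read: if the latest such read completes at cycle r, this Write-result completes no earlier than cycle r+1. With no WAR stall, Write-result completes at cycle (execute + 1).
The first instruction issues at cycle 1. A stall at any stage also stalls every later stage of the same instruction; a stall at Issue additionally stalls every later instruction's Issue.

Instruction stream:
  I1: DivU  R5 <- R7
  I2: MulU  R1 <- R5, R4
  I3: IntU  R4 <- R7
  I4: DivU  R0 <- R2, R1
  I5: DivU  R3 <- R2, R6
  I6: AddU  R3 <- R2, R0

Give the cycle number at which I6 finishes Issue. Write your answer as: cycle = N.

cycle = 35

  I1 | 1 | 2 | 9 | 10
  I2 | 2 | 11 | 14 | 15   RAW R5: wait I1 write@10
  I3 | 3 | 4 | 5 | 12   WAR R4: wait I2 read@11
  I4 | 11 | 16 | 23 | 24   struct: DivU busy until I1 writes@10 · RAW R1: wait I2 write@15
  I5 | 25 | 26 | 33 | 34   struct: DivU busy until I4 writes@24
  I6 | 35 | 36 | 38 | 39   WAW R3: wait I5 write@34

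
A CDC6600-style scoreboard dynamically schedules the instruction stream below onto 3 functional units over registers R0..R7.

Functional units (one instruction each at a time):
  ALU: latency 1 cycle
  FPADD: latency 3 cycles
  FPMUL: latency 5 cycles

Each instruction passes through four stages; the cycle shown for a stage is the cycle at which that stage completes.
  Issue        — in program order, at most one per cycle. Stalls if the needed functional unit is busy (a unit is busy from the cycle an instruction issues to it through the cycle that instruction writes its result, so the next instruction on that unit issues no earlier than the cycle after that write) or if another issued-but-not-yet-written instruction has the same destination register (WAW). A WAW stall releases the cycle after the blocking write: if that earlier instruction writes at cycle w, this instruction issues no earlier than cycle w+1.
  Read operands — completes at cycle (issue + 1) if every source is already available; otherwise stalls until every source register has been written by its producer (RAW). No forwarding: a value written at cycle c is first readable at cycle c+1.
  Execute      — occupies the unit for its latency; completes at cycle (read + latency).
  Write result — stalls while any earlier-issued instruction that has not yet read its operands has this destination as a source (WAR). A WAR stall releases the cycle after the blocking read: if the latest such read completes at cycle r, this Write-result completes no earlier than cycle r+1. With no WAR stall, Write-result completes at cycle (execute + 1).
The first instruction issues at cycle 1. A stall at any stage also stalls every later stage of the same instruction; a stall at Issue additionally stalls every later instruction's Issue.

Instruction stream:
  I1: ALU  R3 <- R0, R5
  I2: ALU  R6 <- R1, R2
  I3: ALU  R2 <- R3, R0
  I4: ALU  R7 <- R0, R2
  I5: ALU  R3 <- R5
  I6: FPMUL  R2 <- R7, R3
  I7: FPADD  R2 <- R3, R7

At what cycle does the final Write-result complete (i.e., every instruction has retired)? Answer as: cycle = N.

cycle = 33

I1 -> (1, 2, 3, 4)
I2 -> (5, 6, 7, 8)  // struct: ALU busy until I1 writes@4
I3 -> (9, 10, 11, 12)  // struct: ALU busy until I2 writes@8
I4 -> (13, 14, 15, 16)  // struct: ALU busy until I3 writes@12
I5 -> (17, 18, 19, 20)  // struct: ALU busy until I4 writes@16
I6 -> (18, 21, 26, 27)  // RAW R3: wait I5 write@20
I7 -> (28, 29, 32, 33)  // WAW R2: wait I6 write@27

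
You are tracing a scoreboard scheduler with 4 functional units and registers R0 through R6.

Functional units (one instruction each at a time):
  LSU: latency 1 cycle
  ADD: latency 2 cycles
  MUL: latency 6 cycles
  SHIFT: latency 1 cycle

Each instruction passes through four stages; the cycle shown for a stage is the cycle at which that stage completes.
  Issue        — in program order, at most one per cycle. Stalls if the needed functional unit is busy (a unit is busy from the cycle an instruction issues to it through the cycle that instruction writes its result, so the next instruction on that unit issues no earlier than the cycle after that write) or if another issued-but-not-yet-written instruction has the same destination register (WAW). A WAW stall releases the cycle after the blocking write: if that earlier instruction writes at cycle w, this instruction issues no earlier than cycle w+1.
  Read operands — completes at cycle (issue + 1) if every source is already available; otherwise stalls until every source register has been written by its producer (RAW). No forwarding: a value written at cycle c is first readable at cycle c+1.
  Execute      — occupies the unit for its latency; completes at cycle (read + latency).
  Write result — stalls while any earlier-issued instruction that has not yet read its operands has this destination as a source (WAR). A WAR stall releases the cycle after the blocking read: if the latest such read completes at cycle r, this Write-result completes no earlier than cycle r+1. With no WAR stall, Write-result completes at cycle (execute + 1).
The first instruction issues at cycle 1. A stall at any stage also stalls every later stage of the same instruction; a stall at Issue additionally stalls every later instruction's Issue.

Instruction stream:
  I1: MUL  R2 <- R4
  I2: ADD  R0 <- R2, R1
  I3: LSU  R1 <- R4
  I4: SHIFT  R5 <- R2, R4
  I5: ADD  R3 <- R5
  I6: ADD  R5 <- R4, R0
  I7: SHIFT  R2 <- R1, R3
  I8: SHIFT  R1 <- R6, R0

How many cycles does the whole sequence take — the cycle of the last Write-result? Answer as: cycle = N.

[1] I1 issues→MUL
[2] I1 reads, I2 issues→ADD
[3] I3 issues→LSU
[4] I3 reads, I4 issues→SHIFT
[5] I3 exec-done
[8] I1 exec-done
[9] I1 writes R2
[10] I2 reads, I4 reads
[11] I3 writes R1, I4 exec-done
[12] I2 exec-done, I4 writes R5
[13] I2 writes R0
[14] I5 issues→ADD
[15] I5 reads
[17] I5 exec-done
[18] I5 writes R3
[19] I6 issues→ADD
[20] I6 reads, I7 issues→SHIFT
[21] I7 reads
[22] I6 exec-done, I7 exec-done
[23] I6 writes R5, I7 writes R2
[24] I8 issues→SHIFT
[25] I8 reads
[26] I8 exec-done
[27] I8 writes R1

cycle = 27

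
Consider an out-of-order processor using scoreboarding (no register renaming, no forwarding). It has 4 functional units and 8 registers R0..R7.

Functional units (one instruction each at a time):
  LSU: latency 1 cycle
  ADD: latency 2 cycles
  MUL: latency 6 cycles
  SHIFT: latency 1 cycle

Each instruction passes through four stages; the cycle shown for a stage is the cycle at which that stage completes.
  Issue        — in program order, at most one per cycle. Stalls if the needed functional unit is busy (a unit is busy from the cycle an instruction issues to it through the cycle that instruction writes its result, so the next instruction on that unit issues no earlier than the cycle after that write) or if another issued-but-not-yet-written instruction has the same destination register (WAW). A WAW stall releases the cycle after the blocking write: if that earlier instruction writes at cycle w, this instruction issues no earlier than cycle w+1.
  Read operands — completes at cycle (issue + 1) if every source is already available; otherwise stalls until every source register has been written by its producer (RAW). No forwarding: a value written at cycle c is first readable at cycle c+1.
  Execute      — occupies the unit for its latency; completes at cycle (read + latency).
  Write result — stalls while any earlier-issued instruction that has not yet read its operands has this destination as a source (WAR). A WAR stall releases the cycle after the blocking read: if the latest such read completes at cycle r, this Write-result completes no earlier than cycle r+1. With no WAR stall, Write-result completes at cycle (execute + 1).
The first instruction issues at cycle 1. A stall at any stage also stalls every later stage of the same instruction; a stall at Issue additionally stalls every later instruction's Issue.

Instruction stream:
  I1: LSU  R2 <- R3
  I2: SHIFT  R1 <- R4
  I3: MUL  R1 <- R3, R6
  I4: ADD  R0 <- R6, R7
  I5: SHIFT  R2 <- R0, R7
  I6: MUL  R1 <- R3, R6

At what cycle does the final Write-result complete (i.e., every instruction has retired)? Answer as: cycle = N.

  I1 | 1 | 2 | 3 | 4
  I2 | 2 | 3 | 4 | 5
  I3 | 6 | 7 | 13 | 14   WAW R1: wait I2 write@5
  I4 | 7 | 8 | 10 | 11
  I5 | 8 | 12 | 13 | 14   RAW R0: wait I4 write@11
  I6 | 15 | 16 | 22 | 23   struct: MUL busy until I3 writes@14

cycle = 23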